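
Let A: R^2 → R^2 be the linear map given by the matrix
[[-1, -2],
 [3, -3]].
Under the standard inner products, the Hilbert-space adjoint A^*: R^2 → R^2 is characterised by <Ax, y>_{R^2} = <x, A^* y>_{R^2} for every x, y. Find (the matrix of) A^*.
A^* = A^T =
[[-1, 3],
 [-2, -3]]

For real matrices with standard dot products, the defining identity <Ax, y> = <x, A^* y> gives (Ax)^T y = x^T (A^*) y, i.e. x^T A^T y = x^T (A^*) y. Since this holds for all x, y, we must have A^* = A^T. Therefore
A^* =
[[-1, 3],
 [-2, -3]].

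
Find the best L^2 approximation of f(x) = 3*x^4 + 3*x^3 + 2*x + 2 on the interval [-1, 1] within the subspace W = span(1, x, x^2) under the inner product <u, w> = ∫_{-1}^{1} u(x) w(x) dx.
g(x) = 18*x^2/7 + 19*x/5 + 61/35

The best approximation g ∈ W is the orthogonal projection of f onto W. Writing g = a_0 + a_1 x + a_2 x^2, the coefficients solve the normal equations G · a = b where
  G_{ij} = <φ_i, φ_j> and b_i = <f, φ_i>, with φ_0 = 1, φ_1 = x, φ_2 = x^2.
G =
  [2, 0, 2/3]
  [0, 2/3, 0]
  [2/3, 0, 2/5],
b = (26/5, 38/15, 46/21).
Solving gives a_0 = 61/35, a_1 = 19/5, a_2 = 18/7, so
  g(x) = 18*x^2/7 + 19*x/5 + 61/35.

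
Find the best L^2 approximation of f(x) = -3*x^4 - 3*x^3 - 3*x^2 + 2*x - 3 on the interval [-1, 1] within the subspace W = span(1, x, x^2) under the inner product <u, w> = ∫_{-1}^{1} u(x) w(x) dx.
g(x) = -39*x^2/7 + x/5 - 96/35

The best approximation g ∈ W is the orthogonal projection of f onto W. Writing g = a_0 + a_1 x + a_2 x^2, the coefficients solve the normal equations G · a = b where
  G_{ij} = <φ_i, φ_j> and b_i = <f, φ_i>, with φ_0 = 1, φ_1 = x, φ_2 = x^2.
G =
  [2, 0, 2/3]
  [0, 2/3, 0]
  [2/3, 0, 2/5],
b = (-46/5, 2/15, -142/35).
Solving gives a_0 = -96/35, a_1 = 1/5, a_2 = -39/7, so
  g(x) = -39*x^2/7 + x/5 - 96/35.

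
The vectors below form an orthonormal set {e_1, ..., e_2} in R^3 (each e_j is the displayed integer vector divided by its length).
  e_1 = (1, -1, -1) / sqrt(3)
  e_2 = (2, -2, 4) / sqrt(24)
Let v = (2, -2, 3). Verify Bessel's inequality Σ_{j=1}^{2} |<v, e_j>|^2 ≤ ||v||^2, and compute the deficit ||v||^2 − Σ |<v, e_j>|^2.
Σ |<v, e_j>|^2 = 17; ||v||^2 = 17; deficit = 0

Write each e_j = u_j / sqrt(<u_j, u_j>) where u_j is the displayed integer vector. Then <v, e_j> = <v, u_j> / sqrt(<u_j, u_j>), so |<v, e_j>|^2 = <v, u_j>^2 / <u_j, u_j>.
Coefficients: <v, e_1> = 1/sqrt(3), <v, e_2> = 20/sqrt(24).
Square and sum: Σ |<v, e_j>|^2 = 17.
Compute ||v||^2 = v·v = 17.
Deficit = 17 − 17 = 0 ≥ 0, confirming Bessel's inequality. (The deficit equals ||v − Σ <v,e_j> e_j||^2, the squared distance from v to span{e_j}.)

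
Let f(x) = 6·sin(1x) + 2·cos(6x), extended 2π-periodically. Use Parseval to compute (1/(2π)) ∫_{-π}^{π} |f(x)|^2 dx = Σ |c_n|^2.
Σ |c_n|^2 = 20

Expand |f|^2 and use orthogonality of {sin(nx), cos(mx)} on [-π, π]:
  ∫_{-π}^{π} sin(nx)^2 dx = π, ∫ cos(mx)^2 dx = π, and cross terms integrate to 0.
So ∫_{-π}^{π} f(x)^2 dx = 6^2 · π + 2^2 · π = (36 + 4)π.
Divide by 2π: (36 + 4)/2 = 20.
By Parseval, this equals Σ |c_n|^2.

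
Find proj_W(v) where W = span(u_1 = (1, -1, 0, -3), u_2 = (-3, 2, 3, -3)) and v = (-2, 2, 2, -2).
proj_W(v) = (-56/25, 38/25, 54/25, -48/25)

Set up U = [u_1 | ... | u_2] ∈ R^(4×2). The projector onto W = col(U) is P = U (U^T U)^(-1) U^T.
Compute U^T U =
  [11, 4]
  [4, 31],
and U^T v = (2, 22).
Solve U^T U · c = U^T v for the coefficients: c = (-2/25, 18/25). The projection is proj_W(v) = U c.
Check: (v - proj_W(v)) · u_1 = 0  (should be 0).
Check: (v - proj_W(v)) · u_2 = 0  (should be 0).
Result: proj_W(v) = (-56/25, 38/25, 54/25, -48/25).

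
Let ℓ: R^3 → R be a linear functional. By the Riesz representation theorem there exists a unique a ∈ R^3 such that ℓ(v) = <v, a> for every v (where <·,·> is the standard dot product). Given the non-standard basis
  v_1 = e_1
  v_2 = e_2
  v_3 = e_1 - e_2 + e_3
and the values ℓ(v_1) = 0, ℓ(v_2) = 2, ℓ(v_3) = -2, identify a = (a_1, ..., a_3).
a = (0, 2, 0)

Write a = (a_1, ..., a_3) in the standard basis. For each basis vector v_i, ℓ(v_i) = <v_i, a> is a linear equation in the a_j's. Collect the n equations into a matrix system V a = ℓ, where row i of V is v_i (expressed in the standard basis). Since V is invertible (lower-triangular with 1s on the diagonal, up to permutation), solve by back-substitution:
  V =
[[1, 0, 0],
 [0, 1, 0],
 [1, -1, 1]]
  V a = (0, 2, -2)
Solving gives a = (0, 2, 0).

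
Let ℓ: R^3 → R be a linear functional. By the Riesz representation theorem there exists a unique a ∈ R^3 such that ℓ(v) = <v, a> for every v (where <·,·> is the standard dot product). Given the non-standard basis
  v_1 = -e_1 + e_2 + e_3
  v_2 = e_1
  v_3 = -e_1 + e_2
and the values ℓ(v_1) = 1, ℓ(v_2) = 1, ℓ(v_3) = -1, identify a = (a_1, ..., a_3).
a = (1, 0, 2)

Write a = (a_1, ..., a_3) in the standard basis. For each basis vector v_i, ℓ(v_i) = <v_i, a> is a linear equation in the a_j's. Collect the n equations into a matrix system V a = ℓ, where row i of V is v_i (expressed in the standard basis). Since V is invertible (lower-triangular with 1s on the diagonal, up to permutation), solve by back-substitution:
  V =
[[-1, 1, 1],
 [1, 0, 0],
 [-1, 1, 0]]
  V a = (1, 1, -1)
Solving gives a = (1, 0, 2).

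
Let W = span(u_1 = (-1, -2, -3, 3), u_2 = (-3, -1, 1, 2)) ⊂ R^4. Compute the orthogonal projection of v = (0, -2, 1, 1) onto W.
proj_W(v) = (-269/281, -123/281, 23/281, 226/281)

Set up U = [u_1 | ... | u_2] ∈ R^(4×2). The projector onto W = col(U) is P = U (U^T U)^(-1) U^T.
Compute U^T U =
  [23, 8]
  [8, 15],
and U^T v = (4, 5).
Solve U^T U · c = U^T v for the coefficients: c = (20/281, 83/281). The projection is proj_W(v) = U c.
Check: (v - proj_W(v)) · u_1 = 0  (should be 0).
Check: (v - proj_W(v)) · u_2 = 0  (should be 0).
Result: proj_W(v) = (-269/281, -123/281, 23/281, 226/281).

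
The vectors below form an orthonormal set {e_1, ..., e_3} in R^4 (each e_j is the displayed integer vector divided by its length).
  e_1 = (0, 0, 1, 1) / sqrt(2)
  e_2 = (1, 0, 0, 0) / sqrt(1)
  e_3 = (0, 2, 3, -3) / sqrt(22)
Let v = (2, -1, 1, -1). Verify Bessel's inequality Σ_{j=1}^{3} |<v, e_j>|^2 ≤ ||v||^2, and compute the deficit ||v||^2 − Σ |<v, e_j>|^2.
Σ |<v, e_j>|^2 = 52/11; ||v||^2 = 7; deficit = 25/11

Write each e_j = u_j / sqrt(<u_j, u_j>) where u_j is the displayed integer vector. Then <v, e_j> = <v, u_j> / sqrt(<u_j, u_j>), so |<v, e_j>|^2 = <v, u_j>^2 / <u_j, u_j>.
Coefficients: <v, e_1> = 0/sqrt(2), <v, e_2> = 2/sqrt(1), <v, e_3> = 4/sqrt(22).
Square and sum: Σ |<v, e_j>|^2 = 52/11.
Compute ||v||^2 = v·v = 7.
Deficit = 7 − 52/11 = 25/11 ≥ 0, confirming Bessel's inequality. (The deficit equals ||v − Σ <v,e_j> e_j||^2, the squared distance from v to span{e_j}.)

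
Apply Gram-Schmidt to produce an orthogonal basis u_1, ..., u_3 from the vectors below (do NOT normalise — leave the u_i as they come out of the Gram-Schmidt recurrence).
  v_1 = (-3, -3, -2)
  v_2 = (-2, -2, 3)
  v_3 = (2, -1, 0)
Orthogonal basis:
  u_1 = (-3, -3, -2)
  u_2 = (-13/11, -13/11, 39/11)
  u_3 = (3/2, -3/2, 0)

Apply the Gram-Schmidt recurrence
  u_1 = v_1
  u_i = v_i − Σ_{j<i} ((v_i · u_j) / (u_j · u_j)) · u_j.

Step by step this gives:
  u_1 = (-3, -3, -2)
  u_2 = (-13/11, -13/11, 39/11)
  u_3 = (3/2, -3/2, 0)

Orthogonality check:
  u_2 · u_1 = 0 (should be 0)
  u_3 · u_1 = 0 (should be 0)
  u_3 · u_2 = 0 (should be 0)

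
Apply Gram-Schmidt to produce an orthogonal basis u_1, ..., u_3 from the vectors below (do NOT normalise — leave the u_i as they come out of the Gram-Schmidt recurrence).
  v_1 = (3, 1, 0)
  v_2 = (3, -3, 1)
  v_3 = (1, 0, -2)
Orthogonal basis:
  u_1 = (3, 1, 0)
  u_2 = (6/5, -18/5, 1)
  u_3 = (25/154, -75/154, -150/77)

Apply the Gram-Schmidt recurrence
  u_1 = v_1
  u_i = v_i − Σ_{j<i} ((v_i · u_j) / (u_j · u_j)) · u_j.

Step by step this gives:
  u_1 = (3, 1, 0)
  u_2 = (6/5, -18/5, 1)
  u_3 = (25/154, -75/154, -150/77)

Orthogonality check:
  u_2 · u_1 = 0 (should be 0)
  u_3 · u_1 = 0 (should be 0)
  u_3 · u_2 = 0 (should be 0)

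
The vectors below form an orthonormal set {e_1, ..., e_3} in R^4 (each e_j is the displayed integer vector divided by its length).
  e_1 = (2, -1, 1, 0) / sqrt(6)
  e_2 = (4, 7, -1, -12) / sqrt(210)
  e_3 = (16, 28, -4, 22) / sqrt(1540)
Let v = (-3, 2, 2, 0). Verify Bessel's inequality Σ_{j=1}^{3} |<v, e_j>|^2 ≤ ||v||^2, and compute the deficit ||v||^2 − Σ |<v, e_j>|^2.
Σ |<v, e_j>|^2 = 6; ||v||^2 = 17; deficit = 11

Write each e_j = u_j / sqrt(<u_j, u_j>) where u_j is the displayed integer vector. Then <v, e_j> = <v, u_j> / sqrt(<u_j, u_j>), so |<v, e_j>|^2 = <v, u_j>^2 / <u_j, u_j>.
Coefficients: <v, e_1> = -6/sqrt(6), <v, e_2> = 0/sqrt(210), <v, e_3> = 0/sqrt(1540).
Square and sum: Σ |<v, e_j>|^2 = 6.
Compute ||v||^2 = v·v = 17.
Deficit = 17 − 6 = 11 ≥ 0, confirming Bessel's inequality. (The deficit equals ||v − Σ <v,e_j> e_j||^2, the squared distance from v to span{e_j}.)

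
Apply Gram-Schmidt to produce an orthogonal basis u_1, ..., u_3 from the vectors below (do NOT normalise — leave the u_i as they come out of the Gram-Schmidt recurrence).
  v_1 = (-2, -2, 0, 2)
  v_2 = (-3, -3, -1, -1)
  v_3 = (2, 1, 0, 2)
Orthogonal basis:
  u_1 = (-2, -2, 0, 2)
  u_2 = (-4/3, -4/3, -1, -8/3)
  u_3 = (3/5, -2/5, -4/5, 1/5)

Apply the Gram-Schmidt recurrence
  u_1 = v_1
  u_i = v_i − Σ_{j<i} ((v_i · u_j) / (u_j · u_j)) · u_j.

Step by step this gives:
  u_1 = (-2, -2, 0, 2)
  u_2 = (-4/3, -4/3, -1, -8/3)
  u_3 = (3/5, -2/5, -4/5, 1/5)

Orthogonality check:
  u_2 · u_1 = 0 (should be 0)
  u_3 · u_1 = 0 (should be 0)
  u_3 · u_2 = 0 (should be 0)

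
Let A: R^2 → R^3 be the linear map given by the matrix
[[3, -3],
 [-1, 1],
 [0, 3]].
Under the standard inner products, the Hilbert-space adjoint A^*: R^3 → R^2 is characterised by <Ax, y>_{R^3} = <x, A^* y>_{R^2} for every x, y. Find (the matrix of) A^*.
A^* = A^T =
[[3, -1, 0],
 [-3, 1, 3]]

For real matrices with standard dot products, the defining identity <Ax, y> = <x, A^* y> gives (Ax)^T y = x^T (A^*) y, i.e. x^T A^T y = x^T (A^*) y. Since this holds for all x, y, we must have A^* = A^T. Therefore
A^* =
[[3, -1, 0],
 [-3, 1, 3]].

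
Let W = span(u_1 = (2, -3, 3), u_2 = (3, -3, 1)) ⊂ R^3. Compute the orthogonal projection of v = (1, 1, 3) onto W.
proj_W(v) = (-19/47, -30/47, 108/47)

Set up U = [u_1 | ... | u_2] ∈ R^(3×2). The projector onto W = col(U) is P = U (U^T U)^(-1) U^T.
Compute U^T U =
  [22, 18]
  [18, 19],
and U^T v = (8, 3).
Solve U^T U · c = U^T v for the coefficients: c = (49/47, -39/47). The projection is proj_W(v) = U c.
Check: (v - proj_W(v)) · u_1 = 0  (should be 0).
Check: (v - proj_W(v)) · u_2 = 0  (should be 0).
Result: proj_W(v) = (-19/47, -30/47, 108/47).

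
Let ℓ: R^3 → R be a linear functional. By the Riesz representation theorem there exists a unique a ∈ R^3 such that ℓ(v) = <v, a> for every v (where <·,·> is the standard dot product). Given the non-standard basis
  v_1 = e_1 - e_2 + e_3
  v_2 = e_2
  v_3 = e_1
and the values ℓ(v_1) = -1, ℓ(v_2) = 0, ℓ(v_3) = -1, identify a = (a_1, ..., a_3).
a = (-1, 0, 0)

Write a = (a_1, ..., a_3) in the standard basis. For each basis vector v_i, ℓ(v_i) = <v_i, a> is a linear equation in the a_j's. Collect the n equations into a matrix system V a = ℓ, where row i of V is v_i (expressed in the standard basis). Since V is invertible (lower-triangular with 1s on the diagonal, up to permutation), solve by back-substitution:
  V =
[[1, -1, 1],
 [0, 1, 0],
 [1, 0, 0]]
  V a = (-1, 0, -1)
Solving gives a = (-1, 0, 0).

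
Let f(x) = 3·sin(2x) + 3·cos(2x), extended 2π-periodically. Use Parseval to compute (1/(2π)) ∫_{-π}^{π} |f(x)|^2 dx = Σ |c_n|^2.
Σ |c_n|^2 = 9

Expand |f|^2 and use orthogonality of {sin(nx), cos(mx)} on [-π, π]:
  ∫_{-π}^{π} sin(nx)^2 dx = π, ∫ cos(mx)^2 dx = π, and cross terms integrate to 0.
So ∫_{-π}^{π} f(x)^2 dx = 3^2 · π + 3^2 · π = (9 + 9)π.
Divide by 2π: (9 + 9)/2 = 9.
By Parseval, this equals Σ |c_n|^2.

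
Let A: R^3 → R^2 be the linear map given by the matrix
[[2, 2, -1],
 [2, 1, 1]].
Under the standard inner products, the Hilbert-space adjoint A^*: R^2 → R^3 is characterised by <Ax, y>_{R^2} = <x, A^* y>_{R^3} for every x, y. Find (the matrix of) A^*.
A^* = A^T =
[[2, 2],
 [2, 1],
 [-1, 1]]

For real matrices with standard dot products, the defining identity <Ax, y> = <x, A^* y> gives (Ax)^T y = x^T (A^*) y, i.e. x^T A^T y = x^T (A^*) y. Since this holds for all x, y, we must have A^* = A^T. Therefore
A^* =
[[2, 2],
 [2, 1],
 [-1, 1]].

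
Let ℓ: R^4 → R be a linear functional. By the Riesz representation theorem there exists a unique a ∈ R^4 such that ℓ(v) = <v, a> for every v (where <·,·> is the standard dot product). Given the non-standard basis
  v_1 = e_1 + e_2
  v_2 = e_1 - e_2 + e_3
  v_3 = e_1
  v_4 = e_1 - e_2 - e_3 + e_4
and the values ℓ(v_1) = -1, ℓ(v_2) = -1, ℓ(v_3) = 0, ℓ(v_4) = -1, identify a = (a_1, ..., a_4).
a = (0, -1, -2, -4)

Write a = (a_1, ..., a_4) in the standard basis. For each basis vector v_i, ℓ(v_i) = <v_i, a> is a linear equation in the a_j's. Collect the n equations into a matrix system V a = ℓ, where row i of V is v_i (expressed in the standard basis). Since V is invertible (lower-triangular with 1s on the diagonal, up to permutation), solve by back-substitution:
  V =
[[1, 1, 0, 0],
 [1, -1, 1, 0],
 [1, 0, 0, 0],
 [1, -1, -1, 1]]
  V a = (-1, -1, 0, -1)
Solving gives a = (0, -1, -2, -4).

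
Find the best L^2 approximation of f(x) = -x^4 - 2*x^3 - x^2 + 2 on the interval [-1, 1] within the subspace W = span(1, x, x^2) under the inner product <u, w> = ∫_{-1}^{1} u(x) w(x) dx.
g(x) = -13*x^2/7 - 6*x/5 + 73/35

The best approximation g ∈ W is the orthogonal projection of f onto W. Writing g = a_0 + a_1 x + a_2 x^2, the coefficients solve the normal equations G · a = b where
  G_{ij} = <φ_i, φ_j> and b_i = <f, φ_i>, with φ_0 = 1, φ_1 = x, φ_2 = x^2.
G =
  [2, 0, 2/3]
  [0, 2/3, 0]
  [2/3, 0, 2/5],
b = (44/15, -4/5, 68/105).
Solving gives a_0 = 73/35, a_1 = -6/5, a_2 = -13/7, so
  g(x) = -13*x^2/7 - 6*x/5 + 73/35.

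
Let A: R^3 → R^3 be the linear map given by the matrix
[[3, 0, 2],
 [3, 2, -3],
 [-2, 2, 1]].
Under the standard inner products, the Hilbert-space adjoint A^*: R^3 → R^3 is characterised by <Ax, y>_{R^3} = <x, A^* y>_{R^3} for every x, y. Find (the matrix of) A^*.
A^* = A^T =
[[3, 3, -2],
 [0, 2, 2],
 [2, -3, 1]]

For real matrices with standard dot products, the defining identity <Ax, y> = <x, A^* y> gives (Ax)^T y = x^T (A^*) y, i.e. x^T A^T y = x^T (A^*) y. Since this holds for all x, y, we must have A^* = A^T. Therefore
A^* =
[[3, 3, -2],
 [0, 2, 2],
 [2, -3, 1]].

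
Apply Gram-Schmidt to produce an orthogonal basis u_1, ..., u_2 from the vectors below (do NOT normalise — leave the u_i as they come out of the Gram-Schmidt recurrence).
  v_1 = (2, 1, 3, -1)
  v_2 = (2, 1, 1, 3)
Orthogonal basis:
  u_1 = (2, 1, 3, -1)
  u_2 = (4/3, 2/3, 0, 10/3)

Apply the Gram-Schmidt recurrence
  u_1 = v_1
  u_i = v_i − Σ_{j<i} ((v_i · u_j) / (u_j · u_j)) · u_j.

Step by step this gives:
  u_1 = (2, 1, 3, -1)
  u_2 = (4/3, 2/3, 0, 10/3)

Orthogonality check:
  u_2 · u_1 = 0 (should be 0)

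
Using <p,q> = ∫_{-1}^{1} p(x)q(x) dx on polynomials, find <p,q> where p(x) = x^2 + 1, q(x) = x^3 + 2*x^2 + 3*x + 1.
<p,q> = 24/5

Expand the product: p(x)·q(x) = x^5 + 2*x^4 + 4*x^3 + 3*x^2 + 3*x + 1.
∫_{-1}^{1} of each monomial x^k gives [2/(k+1) if k even, 0 if k odd]. Integrating term-by-term (or equivalently evaluating the antiderivative F(x) = x^6/6 + 2*x^5/5 + x^4 + x^3 + 3*x^2/2 + x at the endpoints):
  F(1) − F(−1) = 76/15 − (4/15) = 24/5.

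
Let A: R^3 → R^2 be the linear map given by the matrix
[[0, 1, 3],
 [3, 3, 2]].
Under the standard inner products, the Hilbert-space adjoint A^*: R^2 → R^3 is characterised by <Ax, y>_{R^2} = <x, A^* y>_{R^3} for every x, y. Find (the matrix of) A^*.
A^* = A^T =
[[0, 3],
 [1, 3],
 [3, 2]]

For real matrices with standard dot products, the defining identity <Ax, y> = <x, A^* y> gives (Ax)^T y = x^T (A^*) y, i.e. x^T A^T y = x^T (A^*) y. Since this holds for all x, y, we must have A^* = A^T. Therefore
A^* =
[[0, 3],
 [1, 3],
 [3, 2]].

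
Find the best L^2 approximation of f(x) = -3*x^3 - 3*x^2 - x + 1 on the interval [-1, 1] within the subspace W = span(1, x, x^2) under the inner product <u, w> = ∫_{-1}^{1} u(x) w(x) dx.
g(x) = -3*x^2 - 14*x/5 + 1

The best approximation g ∈ W is the orthogonal projection of f onto W. Writing g = a_0 + a_1 x + a_2 x^2, the coefficients solve the normal equations G · a = b where
  G_{ij} = <φ_i, φ_j> and b_i = <f, φ_i>, with φ_0 = 1, φ_1 = x, φ_2 = x^2.
G =
  [2, 0, 2/3]
  [0, 2/3, 0]
  [2/3, 0, 2/5],
b = (0, -28/15, -8/15).
Solving gives a_0 = 1, a_1 = -14/5, a_2 = -3, so
  g(x) = -3*x^2 - 14*x/5 + 1.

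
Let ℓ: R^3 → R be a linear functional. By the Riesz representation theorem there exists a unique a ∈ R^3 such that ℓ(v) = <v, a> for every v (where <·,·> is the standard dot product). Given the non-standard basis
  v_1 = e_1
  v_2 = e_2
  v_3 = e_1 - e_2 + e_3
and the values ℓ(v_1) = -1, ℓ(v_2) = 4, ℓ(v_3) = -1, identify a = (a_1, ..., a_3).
a = (-1, 4, 4)

Write a = (a_1, ..., a_3) in the standard basis. For each basis vector v_i, ℓ(v_i) = <v_i, a> is a linear equation in the a_j's. Collect the n equations into a matrix system V a = ℓ, where row i of V is v_i (expressed in the standard basis). Since V is invertible (lower-triangular with 1s on the diagonal, up to permutation), solve by back-substitution:
  V =
[[1, 0, 0],
 [0, 1, 0],
 [1, -1, 1]]
  V a = (-1, 4, -1)
Solving gives a = (-1, 4, 4).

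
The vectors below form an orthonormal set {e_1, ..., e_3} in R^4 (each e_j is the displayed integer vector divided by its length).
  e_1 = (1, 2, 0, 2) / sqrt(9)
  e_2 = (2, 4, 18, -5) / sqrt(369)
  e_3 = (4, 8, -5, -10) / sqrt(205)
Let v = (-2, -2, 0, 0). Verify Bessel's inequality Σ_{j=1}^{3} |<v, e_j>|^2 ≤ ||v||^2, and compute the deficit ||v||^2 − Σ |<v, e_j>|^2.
Σ |<v, e_j>|^2 = 36/5; ||v||^2 = 8; deficit = 4/5

Write each e_j = u_j / sqrt(<u_j, u_j>) where u_j is the displayed integer vector. Then <v, e_j> = <v, u_j> / sqrt(<u_j, u_j>), so |<v, e_j>|^2 = <v, u_j>^2 / <u_j, u_j>.
Coefficients: <v, e_1> = -6/sqrt(9), <v, e_2> = -12/sqrt(369), <v, e_3> = -24/sqrt(205).
Square and sum: Σ |<v, e_j>|^2 = 36/5.
Compute ||v||^2 = v·v = 8.
Deficit = 8 − 36/5 = 4/5 ≥ 0, confirming Bessel's inequality. (The deficit equals ||v − Σ <v,e_j> e_j||^2, the squared distance from v to span{e_j}.)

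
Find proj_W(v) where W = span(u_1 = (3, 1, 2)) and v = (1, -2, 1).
proj_W(v) = (9/14, 3/14, 3/7)

Set up U = [u_1 | ... | u_1] ∈ R^(3×1). The projector onto W = col(U) is P = U (U^T U)^(-1) U^T.
Compute U^T U =
  [14],
and U^T v = (3).
Solve U^T U · c = U^T v for the coefficients: c = (3/14). The projection is proj_W(v) = U c.
Check: (v - proj_W(v)) · u_1 = 0  (should be 0).
Result: proj_W(v) = (9/14, 3/14, 3/7).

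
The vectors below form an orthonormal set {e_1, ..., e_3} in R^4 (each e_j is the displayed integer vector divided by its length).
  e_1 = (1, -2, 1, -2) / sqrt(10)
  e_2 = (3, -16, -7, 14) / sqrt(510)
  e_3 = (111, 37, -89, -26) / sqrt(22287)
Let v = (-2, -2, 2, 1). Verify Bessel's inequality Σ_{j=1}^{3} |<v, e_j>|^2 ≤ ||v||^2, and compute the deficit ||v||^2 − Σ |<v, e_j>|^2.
Σ |<v, e_j>|^2 = 5656/437; ||v||^2 = 13; deficit = 25/437

Write each e_j = u_j / sqrt(<u_j, u_j>) where u_j is the displayed integer vector. Then <v, e_j> = <v, u_j> / sqrt(<u_j, u_j>), so |<v, e_j>|^2 = <v, u_j>^2 / <u_j, u_j>.
Coefficients: <v, e_1> = 2/sqrt(10), <v, e_2> = 26/sqrt(510), <v, e_3> = -500/sqrt(22287).
Square and sum: Σ |<v, e_j>|^2 = 5656/437.
Compute ||v||^2 = v·v = 13.
Deficit = 13 − 5656/437 = 25/437 ≥ 0, confirming Bessel's inequality. (The deficit equals ||v − Σ <v,e_j> e_j||^2, the squared distance from v to span{e_j}.)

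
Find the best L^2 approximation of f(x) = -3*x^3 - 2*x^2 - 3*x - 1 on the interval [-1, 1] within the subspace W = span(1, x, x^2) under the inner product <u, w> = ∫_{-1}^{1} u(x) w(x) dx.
g(x) = -2*x^2 - 24*x/5 - 1

The best approximation g ∈ W is the orthogonal projection of f onto W. Writing g = a_0 + a_1 x + a_2 x^2, the coefficients solve the normal equations G · a = b where
  G_{ij} = <φ_i, φ_j> and b_i = <f, φ_i>, with φ_0 = 1, φ_1 = x, φ_2 = x^2.
G =
  [2, 0, 2/3]
  [0, 2/3, 0]
  [2/3, 0, 2/5],
b = (-10/3, -16/5, -22/15).
Solving gives a_0 = -1, a_1 = -24/5, a_2 = -2, so
  g(x) = -2*x^2 - 24*x/5 - 1.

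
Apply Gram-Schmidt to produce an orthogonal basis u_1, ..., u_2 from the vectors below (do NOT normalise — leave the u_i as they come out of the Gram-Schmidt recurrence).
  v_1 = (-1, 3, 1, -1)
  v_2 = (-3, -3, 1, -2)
Orthogonal basis:
  u_1 = (-1, 3, 1, -1)
  u_2 = (-13/4, -9/4, 5/4, -9/4)

Apply the Gram-Schmidt recurrence
  u_1 = v_1
  u_i = v_i − Σ_{j<i} ((v_i · u_j) / (u_j · u_j)) · u_j.

Step by step this gives:
  u_1 = (-1, 3, 1, -1)
  u_2 = (-13/4, -9/4, 5/4, -9/4)

Orthogonality check:
  u_2 · u_1 = 0 (should be 0)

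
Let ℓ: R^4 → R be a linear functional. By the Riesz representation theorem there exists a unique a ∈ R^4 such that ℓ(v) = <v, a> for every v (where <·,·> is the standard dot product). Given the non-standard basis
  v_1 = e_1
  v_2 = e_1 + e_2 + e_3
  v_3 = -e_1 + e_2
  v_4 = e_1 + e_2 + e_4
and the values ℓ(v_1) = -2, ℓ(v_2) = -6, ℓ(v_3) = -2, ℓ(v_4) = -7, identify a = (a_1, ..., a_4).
a = (-2, -4, 0, -1)

Write a = (a_1, ..., a_4) in the standard basis. For each basis vector v_i, ℓ(v_i) = <v_i, a> is a linear equation in the a_j's. Collect the n equations into a matrix system V a = ℓ, where row i of V is v_i (expressed in the standard basis). Since V is invertible (lower-triangular with 1s on the diagonal, up to permutation), solve by back-substitution:
  V =
[[1, 0, 0, 0],
 [1, 1, 1, 0],
 [-1, 1, 0, 0],
 [1, 1, 0, 1]]
  V a = (-2, -6, -2, -7)
Solving gives a = (-2, -4, 0, -1).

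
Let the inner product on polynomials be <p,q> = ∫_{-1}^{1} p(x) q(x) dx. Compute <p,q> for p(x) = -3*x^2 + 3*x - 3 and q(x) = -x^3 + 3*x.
<p,q> = 24/5

Expand the product: p(x)·q(x) = 3*x^5 - 3*x^4 - 6*x^3 + 9*x^2 - 9*x.
∫_{-1}^{1} of each monomial x^k gives [2/(k+1) if k even, 0 if k odd]. Integrating term-by-term (or equivalently evaluating the antiderivative F(x) = x^6/2 - 3*x^5/5 - 3*x^4/2 + 3*x^3 - 9*x^2/2 at the endpoints):
  F(1) − F(−1) = -31/10 − (-79/10) = 24/5.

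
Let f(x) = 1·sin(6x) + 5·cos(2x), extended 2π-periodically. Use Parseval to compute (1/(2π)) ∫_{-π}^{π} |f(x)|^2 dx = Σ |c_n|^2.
Σ |c_n|^2 = 13

Expand |f|^2 and use orthogonality of {sin(nx), cos(mx)} on [-π, π]:
  ∫_{-π}^{π} sin(nx)^2 dx = π, ∫ cos(mx)^2 dx = π, and cross terms integrate to 0.
So ∫_{-π}^{π} f(x)^2 dx = 1^2 · π + 5^2 · π = (1 + 25)π.
Divide by 2π: (1 + 25)/2 = 13.
By Parseval, this equals Σ |c_n|^2.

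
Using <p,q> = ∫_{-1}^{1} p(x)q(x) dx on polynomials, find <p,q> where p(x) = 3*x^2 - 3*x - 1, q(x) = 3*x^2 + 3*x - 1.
<p,q> = -22/5

Expand the product: p(x)·q(x) = 9*x^4 - 15*x^2 + 1.
∫_{-1}^{1} of each monomial x^k gives [2/(k+1) if k even, 0 if k odd]. Integrating term-by-term (or equivalently evaluating the antiderivative F(x) = 9*x^5/5 - 5*x^3 + x at the endpoints):
  F(1) − F(−1) = -11/5 − (11/5) = -22/5.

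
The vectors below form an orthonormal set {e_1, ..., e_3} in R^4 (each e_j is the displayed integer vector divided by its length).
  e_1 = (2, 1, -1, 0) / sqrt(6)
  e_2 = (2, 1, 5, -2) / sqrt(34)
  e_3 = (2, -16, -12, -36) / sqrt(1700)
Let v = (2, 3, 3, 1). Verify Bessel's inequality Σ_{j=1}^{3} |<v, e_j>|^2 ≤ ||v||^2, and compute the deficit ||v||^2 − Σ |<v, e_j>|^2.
Σ |<v, e_j>|^2 = 1676/75; ||v||^2 = 23; deficit = 49/75

Write each e_j = u_j / sqrt(<u_j, u_j>) where u_j is the displayed integer vector. Then <v, e_j> = <v, u_j> / sqrt(<u_j, u_j>), so |<v, e_j>|^2 = <v, u_j>^2 / <u_j, u_j>.
Coefficients: <v, e_1> = 4/sqrt(6), <v, e_2> = 20/sqrt(34), <v, e_3> = -116/sqrt(1700).
Square and sum: Σ |<v, e_j>|^2 = 1676/75.
Compute ||v||^2 = v·v = 23.
Deficit = 23 − 1676/75 = 49/75 ≥ 0, confirming Bessel's inequality. (The deficit equals ||v − Σ <v,e_j> e_j||^2, the squared distance from v to span{e_j}.)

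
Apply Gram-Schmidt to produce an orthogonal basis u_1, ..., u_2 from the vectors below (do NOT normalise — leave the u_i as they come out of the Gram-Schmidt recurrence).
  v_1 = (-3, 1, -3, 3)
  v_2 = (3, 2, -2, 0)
Orthogonal basis:
  u_1 = (-3, 1, -3, 3)
  u_2 = (81/28, 57/28, -59/28, 3/28)

Apply the Gram-Schmidt recurrence
  u_1 = v_1
  u_i = v_i − Σ_{j<i} ((v_i · u_j) / (u_j · u_j)) · u_j.

Step by step this gives:
  u_1 = (-3, 1, -3, 3)
  u_2 = (81/28, 57/28, -59/28, 3/28)

Orthogonality check:
  u_2 · u_1 = 0 (should be 0)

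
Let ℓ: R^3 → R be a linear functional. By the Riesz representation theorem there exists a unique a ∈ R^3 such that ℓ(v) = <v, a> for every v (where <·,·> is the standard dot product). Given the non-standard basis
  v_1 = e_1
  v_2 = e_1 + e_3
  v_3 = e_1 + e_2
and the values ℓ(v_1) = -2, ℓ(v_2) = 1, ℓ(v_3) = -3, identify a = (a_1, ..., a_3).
a = (-2, -1, 3)

Write a = (a_1, ..., a_3) in the standard basis. For each basis vector v_i, ℓ(v_i) = <v_i, a> is a linear equation in the a_j's. Collect the n equations into a matrix system V a = ℓ, where row i of V is v_i (expressed in the standard basis). Since V is invertible (lower-triangular with 1s on the diagonal, up to permutation), solve by back-substitution:
  V =
[[1, 0, 0],
 [1, 0, 1],
 [1, 1, 0]]
  V a = (-2, 1, -3)
Solving gives a = (-2, -1, 3).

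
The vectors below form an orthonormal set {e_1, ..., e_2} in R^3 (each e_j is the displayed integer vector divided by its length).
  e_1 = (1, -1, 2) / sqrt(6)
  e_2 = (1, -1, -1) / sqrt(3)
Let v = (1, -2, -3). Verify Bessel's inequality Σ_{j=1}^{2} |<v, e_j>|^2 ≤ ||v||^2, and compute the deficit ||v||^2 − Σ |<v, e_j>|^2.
Σ |<v, e_j>|^2 = 27/2; ||v||^2 = 14; deficit = 1/2

Write each e_j = u_j / sqrt(<u_j, u_j>) where u_j is the displayed integer vector. Then <v, e_j> = <v, u_j> / sqrt(<u_j, u_j>), so |<v, e_j>|^2 = <v, u_j>^2 / <u_j, u_j>.
Coefficients: <v, e_1> = -3/sqrt(6), <v, e_2> = 6/sqrt(3).
Square and sum: Σ |<v, e_j>|^2 = 27/2.
Compute ||v||^2 = v·v = 14.
Deficit = 14 − 27/2 = 1/2 ≥ 0, confirming Bessel's inequality. (The deficit equals ||v − Σ <v,e_j> e_j||^2, the squared distance from v to span{e_j}.)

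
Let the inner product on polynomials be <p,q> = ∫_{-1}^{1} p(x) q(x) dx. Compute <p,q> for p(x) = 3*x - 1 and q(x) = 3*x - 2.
<p,q> = 10

Expand the product: p(x)·q(x) = 9*x^2 - 9*x + 2.
∫_{-1}^{1} of each monomial x^k gives [2/(k+1) if k even, 0 if k odd]. Integrating term-by-term (or equivalently evaluating the antiderivative F(x) = 3*x^3 - 9*x^2/2 + 2*x at the endpoints):
  F(1) − F(−1) = 1/2 − (-19/2) = 10.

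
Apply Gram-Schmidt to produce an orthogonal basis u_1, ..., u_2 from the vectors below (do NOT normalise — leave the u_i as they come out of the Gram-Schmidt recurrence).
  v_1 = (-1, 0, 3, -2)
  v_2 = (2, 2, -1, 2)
Orthogonal basis:
  u_1 = (-1, 0, 3, -2)
  u_2 = (19/14, 2, 13/14, 5/7)

Apply the Gram-Schmidt recurrence
  u_1 = v_1
  u_i = v_i − Σ_{j<i} ((v_i · u_j) / (u_j · u_j)) · u_j.

Step by step this gives:
  u_1 = (-1, 0, 3, -2)
  u_2 = (19/14, 2, 13/14, 5/7)

Orthogonality check:
  u_2 · u_1 = 0 (should be 0)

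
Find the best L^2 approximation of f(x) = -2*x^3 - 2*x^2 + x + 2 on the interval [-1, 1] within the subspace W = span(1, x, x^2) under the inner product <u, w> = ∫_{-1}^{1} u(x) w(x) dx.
g(x) = -2*x^2 - x/5 + 2

The best approximation g ∈ W is the orthogonal projection of f onto W. Writing g = a_0 + a_1 x + a_2 x^2, the coefficients solve the normal equations G · a = b where
  G_{ij} = <φ_i, φ_j> and b_i = <f, φ_i>, with φ_0 = 1, φ_1 = x, φ_2 = x^2.
G =
  [2, 0, 2/3]
  [0, 2/3, 0]
  [2/3, 0, 2/5],
b = (8/3, -2/15, 8/15).
Solving gives a_0 = 2, a_1 = -1/5, a_2 = -2, so
  g(x) = -2*x^2 - x/5 + 2.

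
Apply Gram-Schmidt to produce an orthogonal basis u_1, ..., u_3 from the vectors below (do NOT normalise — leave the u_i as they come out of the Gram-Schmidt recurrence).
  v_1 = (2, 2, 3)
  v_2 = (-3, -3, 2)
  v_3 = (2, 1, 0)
Orthogonal basis:
  u_1 = (2, 2, 3)
  u_2 = (-39/17, -39/17, 52/17)
  u_3 = (1/2, -1/2, 0)

Apply the Gram-Schmidt recurrence
  u_1 = v_1
  u_i = v_i − Σ_{j<i} ((v_i · u_j) / (u_j · u_j)) · u_j.

Step by step this gives:
  u_1 = (2, 2, 3)
  u_2 = (-39/17, -39/17, 52/17)
  u_3 = (1/2, -1/2, 0)

Orthogonality check:
  u_2 · u_1 = 0 (should be 0)
  u_3 · u_1 = 0 (should be 0)
  u_3 · u_2 = 0 (should be 0)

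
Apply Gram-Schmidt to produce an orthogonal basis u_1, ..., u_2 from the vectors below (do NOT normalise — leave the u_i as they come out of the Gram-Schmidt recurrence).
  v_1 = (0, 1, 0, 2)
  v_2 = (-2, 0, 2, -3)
Orthogonal basis:
  u_1 = (0, 1, 0, 2)
  u_2 = (-2, 6/5, 2, -3/5)

Apply the Gram-Schmidt recurrence
  u_1 = v_1
  u_i = v_i − Σ_{j<i} ((v_i · u_j) / (u_j · u_j)) · u_j.

Step by step this gives:
  u_1 = (0, 1, 0, 2)
  u_2 = (-2, 6/5, 2, -3/5)

Orthogonality check:
  u_2 · u_1 = 0 (should be 0)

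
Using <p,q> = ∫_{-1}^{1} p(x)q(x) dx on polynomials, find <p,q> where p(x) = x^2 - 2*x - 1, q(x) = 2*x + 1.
<p,q> = -4

Expand the product: p(x)·q(x) = 2*x^3 - 3*x^2 - 4*x - 1.
∫_{-1}^{1} of each monomial x^k gives [2/(k+1) if k even, 0 if k odd]. Integrating term-by-term (or equivalently evaluating the antiderivative F(x) = x^4/2 - x^3 - 2*x^2 - x at the endpoints):
  F(1) − F(−1) = -7/2 − (1/2) = -4.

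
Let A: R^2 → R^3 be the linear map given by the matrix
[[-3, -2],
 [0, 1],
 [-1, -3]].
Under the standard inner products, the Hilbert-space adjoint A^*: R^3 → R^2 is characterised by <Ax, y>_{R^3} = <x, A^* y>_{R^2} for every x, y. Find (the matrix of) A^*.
A^* = A^T =
[[-3, 0, -1],
 [-2, 1, -3]]

For real matrices with standard dot products, the defining identity <Ax, y> = <x, A^* y> gives (Ax)^T y = x^T (A^*) y, i.e. x^T A^T y = x^T (A^*) y. Since this holds for all x, y, we must have A^* = A^T. Therefore
A^* =
[[-3, 0, -1],
 [-2, 1, -3]].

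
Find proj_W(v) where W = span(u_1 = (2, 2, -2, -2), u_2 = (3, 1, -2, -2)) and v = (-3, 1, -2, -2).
proj_W(v) = (-3/2, 5/2, -1/2, -1/2)

Set up U = [u_1 | ... | u_2] ∈ R^(4×2). The projector onto W = col(U) is P = U (U^T U)^(-1) U^T.
Compute U^T U =
  [16, 16]
  [16, 18],
and U^T v = (4, 0).
Solve U^T U · c = U^T v for the coefficients: c = (9/4, -2). The projection is proj_W(v) = U c.
Check: (v - proj_W(v)) · u_1 = 0  (should be 0).
Check: (v - proj_W(v)) · u_2 = 0  (should be 0).
Result: proj_W(v) = (-3/2, 5/2, -1/2, -1/2).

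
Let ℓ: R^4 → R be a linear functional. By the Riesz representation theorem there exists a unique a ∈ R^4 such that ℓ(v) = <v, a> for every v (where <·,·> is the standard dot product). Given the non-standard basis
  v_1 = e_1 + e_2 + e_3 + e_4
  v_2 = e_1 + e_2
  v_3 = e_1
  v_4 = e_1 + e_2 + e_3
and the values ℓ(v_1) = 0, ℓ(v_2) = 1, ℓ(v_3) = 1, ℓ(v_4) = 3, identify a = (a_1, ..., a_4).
a = (1, 0, 2, -3)

Write a = (a_1, ..., a_4) in the standard basis. For each basis vector v_i, ℓ(v_i) = <v_i, a> is a linear equation in the a_j's. Collect the n equations into a matrix system V a = ℓ, where row i of V is v_i (expressed in the standard basis). Since V is invertible (lower-triangular with 1s on the diagonal, up to permutation), solve by back-substitution:
  V =
[[1, 1, 1, 1],
 [1, 1, 0, 0],
 [1, 0, 0, 0],
 [1, 1, 1, 0]]
  V a = (0, 1, 1, 3)
Solving gives a = (1, 0, 2, -3).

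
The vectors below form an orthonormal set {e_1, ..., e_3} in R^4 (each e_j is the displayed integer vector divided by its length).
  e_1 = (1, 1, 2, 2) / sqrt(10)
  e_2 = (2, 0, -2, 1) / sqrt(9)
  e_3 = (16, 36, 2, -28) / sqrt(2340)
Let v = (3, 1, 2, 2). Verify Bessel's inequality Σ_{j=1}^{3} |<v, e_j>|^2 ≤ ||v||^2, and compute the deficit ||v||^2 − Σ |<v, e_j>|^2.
Σ |<v, e_j>|^2 = 216/13; ||v||^2 = 18; deficit = 18/13

Write each e_j = u_j / sqrt(<u_j, u_j>) where u_j is the displayed integer vector. Then <v, e_j> = <v, u_j> / sqrt(<u_j, u_j>), so |<v, e_j>|^2 = <v, u_j>^2 / <u_j, u_j>.
Coefficients: <v, e_1> = 12/sqrt(10), <v, e_2> = 4/sqrt(9), <v, e_3> = 32/sqrt(2340).
Square and sum: Σ |<v, e_j>|^2 = 216/13.
Compute ||v||^2 = v·v = 18.
Deficit = 18 − 216/13 = 18/13 ≥ 0, confirming Bessel's inequality. (The deficit equals ||v − Σ <v,e_j> e_j||^2, the squared distance from v to span{e_j}.)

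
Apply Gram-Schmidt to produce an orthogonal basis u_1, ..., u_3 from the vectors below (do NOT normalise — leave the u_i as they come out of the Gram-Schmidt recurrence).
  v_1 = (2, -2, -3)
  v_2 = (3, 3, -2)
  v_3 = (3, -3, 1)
Orthogonal basis:
  u_1 = (2, -2, -3)
  u_2 = (39/17, 63/17, -16/17)
  u_3 = (33/13, -165/169, 396/169)

Apply the Gram-Schmidt recurrence
  u_1 = v_1
  u_i = v_i − Σ_{j<i} ((v_i · u_j) / (u_j · u_j)) · u_j.

Step by step this gives:
  u_1 = (2, -2, -3)
  u_2 = (39/17, 63/17, -16/17)
  u_3 = (33/13, -165/169, 396/169)

Orthogonality check:
  u_2 · u_1 = 0 (should be 0)
  u_3 · u_1 = 0 (should be 0)
  u_3 · u_2 = 0 (should be 0)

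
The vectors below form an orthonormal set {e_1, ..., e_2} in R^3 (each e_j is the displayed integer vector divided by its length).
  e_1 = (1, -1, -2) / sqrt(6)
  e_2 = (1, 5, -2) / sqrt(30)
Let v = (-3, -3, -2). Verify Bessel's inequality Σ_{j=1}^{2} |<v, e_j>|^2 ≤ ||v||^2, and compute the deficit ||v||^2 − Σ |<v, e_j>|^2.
Σ |<v, e_j>|^2 = 46/5; ||v||^2 = 22; deficit = 64/5

Write each e_j = u_j / sqrt(<u_j, u_j>) where u_j is the displayed integer vector. Then <v, e_j> = <v, u_j> / sqrt(<u_j, u_j>), so |<v, e_j>|^2 = <v, u_j>^2 / <u_j, u_j>.
Coefficients: <v, e_1> = 4/sqrt(6), <v, e_2> = -14/sqrt(30).
Square and sum: Σ |<v, e_j>|^2 = 46/5.
Compute ||v||^2 = v·v = 22.
Deficit = 22 − 46/5 = 64/5 ≥ 0, confirming Bessel's inequality. (The deficit equals ||v − Σ <v,e_j> e_j||^2, the squared distance from v to span{e_j}.)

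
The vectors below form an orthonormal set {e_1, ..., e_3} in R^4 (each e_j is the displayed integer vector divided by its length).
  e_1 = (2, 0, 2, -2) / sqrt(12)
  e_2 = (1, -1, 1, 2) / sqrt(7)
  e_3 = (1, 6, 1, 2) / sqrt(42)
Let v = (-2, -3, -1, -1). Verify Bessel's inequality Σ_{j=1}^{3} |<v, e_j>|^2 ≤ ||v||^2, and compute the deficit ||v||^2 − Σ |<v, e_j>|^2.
Σ |<v, e_j>|^2 = 29/2; ||v||^2 = 15; deficit = 1/2

Write each e_j = u_j / sqrt(<u_j, u_j>) where u_j is the displayed integer vector. Then <v, e_j> = <v, u_j> / sqrt(<u_j, u_j>), so |<v, e_j>|^2 = <v, u_j>^2 / <u_j, u_j>.
Coefficients: <v, e_1> = -4/sqrt(12), <v, e_2> = -2/sqrt(7), <v, e_3> = -23/sqrt(42).
Square and sum: Σ |<v, e_j>|^2 = 29/2.
Compute ||v||^2 = v·v = 15.
Deficit = 15 − 29/2 = 1/2 ≥ 0, confirming Bessel's inequality. (The deficit equals ||v − Σ <v,e_j> e_j||^2, the squared distance from v to span{e_j}.)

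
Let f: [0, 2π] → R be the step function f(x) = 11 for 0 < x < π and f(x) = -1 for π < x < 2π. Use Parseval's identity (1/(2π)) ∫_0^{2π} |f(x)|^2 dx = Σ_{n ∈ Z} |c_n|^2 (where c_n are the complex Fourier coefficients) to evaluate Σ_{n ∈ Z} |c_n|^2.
Σ |c_n|^2 = 61

Parseval equates the L^2 energy of f (normalised by 1/(2π)) with the ℓ^2 sum of its Fourier coefficients: (1/(2π)) ∫_0^{2π} |f|^2 = Σ |c_n|^2.
Compute the left side: (1/(2π)) [∫_0^π 11^2 dx + ∫_π^{2π} (-1)^2 dx] = (1/(2π)) · (121π + 1π) = (121 + 1)/2 = 61.
So Σ_{n ∈ Z} |c_n|^2 = 61.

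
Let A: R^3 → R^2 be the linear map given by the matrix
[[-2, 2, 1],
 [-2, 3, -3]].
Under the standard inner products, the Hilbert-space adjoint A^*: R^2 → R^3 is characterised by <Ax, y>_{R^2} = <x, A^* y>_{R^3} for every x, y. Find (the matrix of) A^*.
A^* = A^T =
[[-2, -2],
 [2, 3],
 [1, -3]]

For real matrices with standard dot products, the defining identity <Ax, y> = <x, A^* y> gives (Ax)^T y = x^T (A^*) y, i.e. x^T A^T y = x^T (A^*) y. Since this holds for all x, y, we must have A^* = A^T. Therefore
A^* =
[[-2, -2],
 [2, 3],
 [1, -3]].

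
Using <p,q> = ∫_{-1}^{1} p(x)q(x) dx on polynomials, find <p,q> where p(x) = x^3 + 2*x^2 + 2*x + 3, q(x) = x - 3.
<p,q> = -304/15

Expand the product: p(x)·q(x) = x^4 - x^3 - 4*x^2 - 3*x - 9.
∫_{-1}^{1} of each monomial x^k gives [2/(k+1) if k even, 0 if k odd]. Integrating term-by-term (or equivalently evaluating the antiderivative F(x) = x^5/5 - x^4/4 - 4*x^3/3 - 3*x^2/2 - 9*x at the endpoints):
  F(1) − F(−1) = -713/60 − (503/60) = -304/15.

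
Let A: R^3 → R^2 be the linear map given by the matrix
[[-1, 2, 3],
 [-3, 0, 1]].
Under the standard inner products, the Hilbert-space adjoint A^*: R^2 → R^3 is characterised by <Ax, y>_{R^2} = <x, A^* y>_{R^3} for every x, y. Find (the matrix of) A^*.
A^* = A^T =
[[-1, -3],
 [2, 0],
 [3, 1]]

For real matrices with standard dot products, the defining identity <Ax, y> = <x, A^* y> gives (Ax)^T y = x^T (A^*) y, i.e. x^T A^T y = x^T (A^*) y. Since this holds for all x, y, we must have A^* = A^T. Therefore
A^* =
[[-1, -3],
 [2, 0],
 [3, 1]].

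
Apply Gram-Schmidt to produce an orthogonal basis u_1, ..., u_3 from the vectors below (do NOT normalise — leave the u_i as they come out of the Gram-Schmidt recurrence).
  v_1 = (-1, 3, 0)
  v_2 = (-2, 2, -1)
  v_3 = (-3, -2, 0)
Orthogonal basis:
  u_1 = (-1, 3, 0)
  u_2 = (-6/5, -2/5, -1)
  u_3 = (-33/26, -11/26, 22/13)

Apply the Gram-Schmidt recurrence
  u_1 = v_1
  u_i = v_i − Σ_{j<i} ((v_i · u_j) / (u_j · u_j)) · u_j.

Step by step this gives:
  u_1 = (-1, 3, 0)
  u_2 = (-6/5, -2/5, -1)
  u_3 = (-33/26, -11/26, 22/13)

Orthogonality check:
  u_2 · u_1 = 0 (should be 0)
  u_3 · u_1 = 0 (should be 0)
  u_3 · u_2 = 0 (should be 0)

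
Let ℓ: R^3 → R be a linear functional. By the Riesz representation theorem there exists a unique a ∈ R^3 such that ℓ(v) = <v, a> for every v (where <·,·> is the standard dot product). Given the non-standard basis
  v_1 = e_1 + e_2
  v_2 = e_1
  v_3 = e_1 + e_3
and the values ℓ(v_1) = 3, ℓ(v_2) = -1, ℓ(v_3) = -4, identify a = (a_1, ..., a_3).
a = (-1, 4, -3)

Write a = (a_1, ..., a_3) in the standard basis. For each basis vector v_i, ℓ(v_i) = <v_i, a> is a linear equation in the a_j's. Collect the n equations into a matrix system V a = ℓ, where row i of V is v_i (expressed in the standard basis). Since V is invertible (lower-triangular with 1s on the diagonal, up to permutation), solve by back-substitution:
  V =
[[1, 1, 0],
 [1, 0, 0],
 [1, 0, 1]]
  V a = (3, -1, -4)
Solving gives a = (-1, 4, -3).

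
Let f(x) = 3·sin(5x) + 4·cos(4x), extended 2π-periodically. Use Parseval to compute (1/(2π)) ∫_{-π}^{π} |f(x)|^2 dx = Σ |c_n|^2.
Σ |c_n|^2 = 25/2

Expand |f|^2 and use orthogonality of {sin(nx), cos(mx)} on [-π, π]:
  ∫_{-π}^{π} sin(nx)^2 dx = π, ∫ cos(mx)^2 dx = π, and cross terms integrate to 0.
So ∫_{-π}^{π} f(x)^2 dx = 3^2 · π + 4^2 · π = (9 + 16)π.
Divide by 2π: (9 + 16)/2 = 25/2.
By Parseval, this equals Σ |c_n|^2.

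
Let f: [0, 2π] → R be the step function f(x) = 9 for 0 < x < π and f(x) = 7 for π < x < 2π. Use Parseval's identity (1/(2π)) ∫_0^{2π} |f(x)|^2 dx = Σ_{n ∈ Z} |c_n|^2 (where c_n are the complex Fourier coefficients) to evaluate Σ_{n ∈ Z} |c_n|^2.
Σ |c_n|^2 = 65

Parseval equates the L^2 energy of f (normalised by 1/(2π)) with the ℓ^2 sum of its Fourier coefficients: (1/(2π)) ∫_0^{2π} |f|^2 = Σ |c_n|^2.
Compute the left side: (1/(2π)) [∫_0^π 9^2 dx + ∫_π^{2π} 7^2 dx] = (1/(2π)) · (81π + 49π) = (81 + 49)/2 = 65.
So Σ_{n ∈ Z} |c_n|^2 = 65.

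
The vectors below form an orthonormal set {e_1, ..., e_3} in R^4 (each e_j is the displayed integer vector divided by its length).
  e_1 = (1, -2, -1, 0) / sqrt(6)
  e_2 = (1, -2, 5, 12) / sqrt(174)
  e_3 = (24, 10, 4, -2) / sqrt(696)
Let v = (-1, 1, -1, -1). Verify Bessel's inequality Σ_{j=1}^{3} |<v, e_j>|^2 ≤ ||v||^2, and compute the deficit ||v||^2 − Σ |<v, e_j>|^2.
Σ |<v, e_j>|^2 = 10/3; ||v||^2 = 4; deficit = 2/3

Write each e_j = u_j / sqrt(<u_j, u_j>) where u_j is the displayed integer vector. Then <v, e_j> = <v, u_j> / sqrt(<u_j, u_j>), so |<v, e_j>|^2 = <v, u_j>^2 / <u_j, u_j>.
Coefficients: <v, e_1> = -2/sqrt(6), <v, e_2> = -20/sqrt(174), <v, e_3> = -16/sqrt(696).
Square and sum: Σ |<v, e_j>|^2 = 10/3.
Compute ||v||^2 = v·v = 4.
Deficit = 4 − 10/3 = 2/3 ≥ 0, confirming Bessel's inequality. (The deficit equals ||v − Σ <v,e_j> e_j||^2, the squared distance from v to span{e_j}.)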